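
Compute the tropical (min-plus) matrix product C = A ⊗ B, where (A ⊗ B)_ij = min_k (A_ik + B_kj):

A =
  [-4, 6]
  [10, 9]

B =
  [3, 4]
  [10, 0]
A ⊗ B =
  [-1, 0]
  [13, 9]

Apply the min-plus product entry-by-entry:
  C[0][0] = min over k of (A[0][0] + B[0][0] = -4 + 3 = -1, A[0][1] + B[1][0] = 6 + 10 = 16) = -1 (attained at k = 0)
  C[0][1] = min over k of (A[0][0] + B[0][1] = -4 + 4 = 0, A[0][1] + B[1][1] = 6 + 0 = 6) = 0 (attained at k = 0)
  C[1][0] = min over k of (A[1][0] + B[0][0] = 10 + 3 = 13, A[1][1] + B[1][0] = 9 + 10 = 19) = 13 (attained at k = 0)
  C[1][1] = min over k of (A[1][0] + B[0][1] = 10 + 4 = 14, A[1][1] + B[1][1] = 9 + 0 = 9) = 9 (attained at k = 1)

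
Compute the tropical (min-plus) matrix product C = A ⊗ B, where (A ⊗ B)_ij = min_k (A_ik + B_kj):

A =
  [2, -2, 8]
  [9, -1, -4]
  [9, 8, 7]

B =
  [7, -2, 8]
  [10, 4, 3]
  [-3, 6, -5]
A ⊗ B =
  [5, 0, 1]
  [-7, 2, -9]
  [4, 7, 2]

Apply the min-plus product entry-by-entry:
  C[0][0] = min over k of (A[0][0] + B[0][0] = 2 + 7 = 9, A[0][1] + B[1][0] = -2 + 10 = 8, A[0][2] + B[2][0] = 8 + -3 = 5) = 5 (attained at k = 2)
  C[0][1] = min over k of (A[0][0] + B[0][1] = 2 + -2 = 0, A[0][1] + B[1][1] = -2 + 4 = 2, A[0][2] + B[2][1] = 8 + 6 = 14) = 0 (attained at k = 0)
  C[0][2] = min over k of (A[0][0] + B[0][2] = 2 + 8 = 10, A[0][1] + B[1][2] = -2 + 3 = 1, A[0][2] + B[2][2] = 8 + -5 = 3) = 1 (attained at k = 1)
  C[1][0] = min over k of (A[1][0] + B[0][0] = 9 + 7 = 16, A[1][1] + B[1][0] = -1 + 10 = 9, A[1][2] + B[2][0] = -4 + -3 = -7) = -7 (attained at k = 2)
  C[1][1] = min over k of (A[1][0] + B[0][1] = 9 + -2 = 7, A[1][1] + B[1][1] = -1 + 4 = 3, A[1][2] + B[2][1] = -4 + 6 = 2) = 2 (attained at k = 2)
  C[1][2] = min over k of (A[1][0] + B[0][2] = 9 + 8 = 17, A[1][1] + B[1][2] = -1 + 3 = 2, A[1][2] + B[2][2] = -4 + -5 = -9) = -9 (attained at k = 2)
  C[2][0] = min over k of (A[2][0] + B[0][0] = 9 + 7 = 16, A[2][1] + B[1][0] = 8 + 10 = 18, A[2][2] + B[2][0] = 7 + -3 = 4) = 4 (attained at k = 2)
  C[2][1] = min over k of (A[2][0] + B[0][1] = 9 + -2 = 7, A[2][1] + B[1][1] = 8 + 4 = 12, A[2][2] + B[2][1] = 7 + 6 = 13) = 7 (attained at k = 0)
  C[2][2] = min over k of (A[2][0] + B[0][2] = 9 + 8 = 17, A[2][1] + B[1][2] = 8 + 3 = 11, A[2][2] + B[2][2] = 7 + -5 = 2) = 2 (attained at k = 2)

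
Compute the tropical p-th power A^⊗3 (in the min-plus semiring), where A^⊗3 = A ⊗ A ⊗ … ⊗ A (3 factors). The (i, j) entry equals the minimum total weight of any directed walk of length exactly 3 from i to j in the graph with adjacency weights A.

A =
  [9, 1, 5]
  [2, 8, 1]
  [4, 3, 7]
A^⊗3 =
  [6, 4, 8]
  [5, 6, 4]
  [7, 6, 6]

Each entry (A^⊗3)_ij equals the minimum over all length-3 walks i = v_0 → v_1 → … → v_3 = j of Σ_t A[v_t][v_{t+1}]. For example, for (i, j) = (0, 2) we minimise over 9 possible intermediate vertex sequences; the minimum is 8, attained along the walk 0 → 1 → 0 → 2.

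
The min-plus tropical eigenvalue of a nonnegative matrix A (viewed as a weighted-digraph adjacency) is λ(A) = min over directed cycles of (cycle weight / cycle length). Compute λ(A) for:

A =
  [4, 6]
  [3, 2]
λ(A) = 2

Enumerate directed cycles and compute their means (weight / length). Sample:
  cycle 0 → 0: weight = 4, length = 1, mean = 4/1 ≈ 4.000
  cycle 1 → 1: weight = 2, length = 1, mean = 2/1 ≈ 2.000
  cycle 0 → 1 → 0: weight = 9, length = 2, mean = 9/2 ≈ 4.500
  cycle 1 → 0 → 1: weight = 9, length = 2, mean = 9/2 ≈ 4.500
Minimum mean = 2.000, attained e.g. along the cycle 1 → 1 with weight 2 and length 1. So λ(A) = 2/1 = 2.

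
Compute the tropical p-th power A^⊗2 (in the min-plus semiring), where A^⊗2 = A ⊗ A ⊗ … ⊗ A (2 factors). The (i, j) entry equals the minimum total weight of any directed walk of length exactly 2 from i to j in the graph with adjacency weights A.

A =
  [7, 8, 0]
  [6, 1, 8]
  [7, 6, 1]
A^⊗2 =
  [7, 6, 1]
  [7, 2, 6]
  [8, 7, 2]

Each entry (A^⊗2)_ij equals the minimum over all length-2 walks i = v_0 → v_1 → … → v_2 = j of Σ_t A[v_t][v_{t+1}]. For example, for (i, j) = (0, 2) we minimise over 3 possible intermediate vertex sequences; the minimum is 1, attained along the walk 0 → 2 → 2.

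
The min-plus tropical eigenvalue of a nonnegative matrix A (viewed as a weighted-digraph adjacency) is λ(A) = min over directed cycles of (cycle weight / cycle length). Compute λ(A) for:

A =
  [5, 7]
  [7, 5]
λ(A) = 5

Enumerate directed cycles and compute their means (weight / length). Sample:
  cycle 0 → 0: weight = 5, length = 1, mean = 5/1 ≈ 5.000
  cycle 1 → 1: weight = 5, length = 1, mean = 5/1 ≈ 5.000
  cycle 0 → 1 → 0: weight = 14, length = 2, mean = 14/2 ≈ 7.000
  cycle 1 → 0 → 1: weight = 14, length = 2, mean = 14/2 ≈ 7.000
Minimum mean = 5.000, attained e.g. along the cycle 0 → 0 with weight 5 and length 1. So λ(A) = 5/1 = 5.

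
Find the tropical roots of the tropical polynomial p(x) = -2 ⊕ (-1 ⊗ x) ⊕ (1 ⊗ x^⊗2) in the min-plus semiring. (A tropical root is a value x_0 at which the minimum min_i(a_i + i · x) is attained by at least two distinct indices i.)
Roots: {-2, -1}

Each tropical root is a break point of the lower envelope of the lines y = a_i + i · x (there are 3 lines, with slopes 0, 1, ..., 2). Only the lines that attain the minimum somewhere contribute to roots; other lines are dominated. Here the surviving (envelope) indices are i = 2, i = 1, i = 0.
Intersections between consecutive envelope lines give the roots: for adjacent envelope indices i < j the intersection is x = (a_i − a_j) / (j − i). Reading off the sorted break points: {-2, -1}.
Verification: at each break x_0, at least two indices attain the minimum of min_i(a_i + i · x_0).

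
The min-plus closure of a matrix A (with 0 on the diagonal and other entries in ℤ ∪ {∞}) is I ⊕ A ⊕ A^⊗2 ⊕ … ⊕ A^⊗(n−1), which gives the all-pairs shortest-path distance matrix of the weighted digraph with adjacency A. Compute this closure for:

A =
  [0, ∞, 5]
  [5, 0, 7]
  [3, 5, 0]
Closure =
  [0, 10, 5]
  [5, 0, 7]
  [3, 5, 0]

This is the Floyd-Warshall all-pairs shortest-path computation. For each intermediate vertex k = 0, 1, …, 2, update dist[i][j] ← min(dist[i][j], dist[i][k] + dist[k][j]). The final matrix gives, for each (i, j), the minimum total weight of any directed path from i to j (possibly empty when i = j).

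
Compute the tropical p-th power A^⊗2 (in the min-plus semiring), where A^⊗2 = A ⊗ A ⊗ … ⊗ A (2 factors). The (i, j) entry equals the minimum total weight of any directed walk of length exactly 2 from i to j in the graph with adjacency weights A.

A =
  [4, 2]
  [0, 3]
A^⊗2 =
  [2, 5]
  [3, 2]

Each entry (A^⊗2)_ij equals the minimum over all length-2 walks i = v_0 → v_1 → … → v_2 = j of Σ_t A[v_t][v_{t+1}]. For example, for (i, j) = (0, 1) we minimise over 2 possible intermediate vertex sequences; the minimum is 5, attained along the walk 0 → 1 → 1.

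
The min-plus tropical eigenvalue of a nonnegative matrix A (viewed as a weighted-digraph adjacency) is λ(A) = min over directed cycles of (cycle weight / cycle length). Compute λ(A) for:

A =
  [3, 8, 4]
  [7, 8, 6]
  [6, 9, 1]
λ(A) = 1

Enumerate directed cycles and compute their means (weight / length). Sample:
  cycle 0 → 0: weight = 3, length = 1, mean = 3/1 ≈ 3.000
  cycle 1 → 1: weight = 8, length = 1, mean = 8/1 ≈ 8.000
  cycle 2 → 2: weight = 1, length = 1, mean = 1/1 ≈ 1.000
  cycle 0 → 1 → 0: weight = 15, length = 2, mean = 15/2 ≈ 7.500
  cycle 0 → 2 → 0: weight = 10, length = 2, mean = 10/2 ≈ 5.000
  cycle 1 → 0 → 1: weight = 15, length = 2, mean = 15/2 ≈ 7.500
Minimum mean = 1.000, attained e.g. along the cycle 2 → 2 with weight 1 and length 1. So λ(A) = 1/1 = 1.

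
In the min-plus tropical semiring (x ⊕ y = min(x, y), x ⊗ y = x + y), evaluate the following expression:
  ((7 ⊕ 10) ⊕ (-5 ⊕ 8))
((7 ⊕ 10) ⊕ (-5 ⊕ 8)) = -5

Expand innermost to outermost. Recall ⊕ takes the minimum of its arguments and ⊗ takes their sum. Working out the expression ((7 ⊕ 10) ⊕ (-5 ⊕ 8)) gives -5.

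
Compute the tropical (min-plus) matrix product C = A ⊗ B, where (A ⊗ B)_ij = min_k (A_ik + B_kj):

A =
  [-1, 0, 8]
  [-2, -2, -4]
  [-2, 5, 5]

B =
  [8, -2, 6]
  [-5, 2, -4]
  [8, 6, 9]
A ⊗ B =
  [-5, -3, -4]
  [-7, -4, -6]
  [0, -4, 1]

Apply the min-plus product entry-by-entry:
  C[0][0] = min over k of (A[0][0] + B[0][0] = -1 + 8 = 7, A[0][1] + B[1][0] = 0 + -5 = -5, A[0][2] + B[2][0] = 8 + 8 = 16) = -5 (attained at k = 1)
  C[0][1] = min over k of (A[0][0] + B[0][1] = -1 + -2 = -3, A[0][1] + B[1][1] = 0 + 2 = 2, A[0][2] + B[2][1] = 8 + 6 = 14) = -3 (attained at k = 0)
  C[0][2] = min over k of (A[0][0] + B[0][2] = -1 + 6 = 5, A[0][1] + B[1][2] = 0 + -4 = -4, A[0][2] + B[2][2] = 8 + 9 = 17) = -4 (attained at k = 1)
  C[1][0] = min over k of (A[1][0] + B[0][0] = -2 + 8 = 6, A[1][1] + B[1][0] = -2 + -5 = -7, A[1][2] + B[2][0] = -4 + 8 = 4) = -7 (attained at k = 1)
  C[1][1] = min over k of (A[1][0] + B[0][1] = -2 + -2 = -4, A[1][1] + B[1][1] = -2 + 2 = 0, A[1][2] + B[2][1] = -4 + 6 = 2) = -4 (attained at k = 0)
  C[1][2] = min over k of (A[1][0] + B[0][2] = -2 + 6 = 4, A[1][1] + B[1][2] = -2 + -4 = -6, A[1][2] + B[2][2] = -4 + 9 = 5) = -6 (attained at k = 1)
  C[2][0] = min over k of (A[2][0] + B[0][0] = -2 + 8 = 6, A[2][1] + B[1][0] = 5 + -5 = 0, A[2][2] + B[2][0] = 5 + 8 = 13) = 0 (attained at k = 1)
  C[2][1] = min over k of (A[2][0] + B[0][1] = -2 + -2 = -4, A[2][1] + B[1][1] = 5 + 2 = 7, A[2][2] + B[2][1] = 5 + 6 = 11) = -4 (attained at k = 0)
  C[2][2] = min over k of (A[2][0] + B[0][2] = -2 + 6 = 4, A[2][1] + B[1][2] = 5 + -4 = 1, A[2][2] + B[2][2] = 5 + 9 = 14) = 1 (attained at k = 1)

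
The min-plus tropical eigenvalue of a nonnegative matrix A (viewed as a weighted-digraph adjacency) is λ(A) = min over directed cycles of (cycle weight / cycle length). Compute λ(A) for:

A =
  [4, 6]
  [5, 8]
λ(A) = 4

Enumerate directed cycles and compute their means (weight / length). Sample:
  cycle 0 → 0: weight = 4, length = 1, mean = 4/1 ≈ 4.000
  cycle 1 → 1: weight = 8, length = 1, mean = 8/1 ≈ 8.000
  cycle 0 → 1 → 0: weight = 11, length = 2, mean = 11/2 ≈ 5.500
  cycle 1 → 0 → 1: weight = 11, length = 2, mean = 11/2 ≈ 5.500
Minimum mean = 4.000, attained e.g. along the cycle 0 → 0 with weight 4 and length 1. So λ(A) = 4/1 = 4.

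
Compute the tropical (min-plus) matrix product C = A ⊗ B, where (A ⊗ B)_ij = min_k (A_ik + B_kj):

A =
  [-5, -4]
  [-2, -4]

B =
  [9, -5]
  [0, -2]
A ⊗ B =
  [-4, -10]
  [-4, -7]

Apply the min-plus product entry-by-entry:
  C[0][0] = min over k of (A[0][0] + B[0][0] = -5 + 9 = 4, A[0][1] + B[1][0] = -4 + 0 = -4) = -4 (attained at k = 1)
  C[0][1] = min over k of (A[0][0] + B[0][1] = -5 + -5 = -10, A[0][1] + B[1][1] = -4 + -2 = -6) = -10 (attained at k = 0)
  C[1][0] = min over k of (A[1][0] + B[0][0] = -2 + 9 = 7, A[1][1] + B[1][0] = -4 + 0 = -4) = -4 (attained at k = 1)
  C[1][1] = min over k of (A[1][0] + B[0][1] = -2 + -5 = -7, A[1][1] + B[1][1] = -4 + -2 = -6) = -7 (attained at k = 0)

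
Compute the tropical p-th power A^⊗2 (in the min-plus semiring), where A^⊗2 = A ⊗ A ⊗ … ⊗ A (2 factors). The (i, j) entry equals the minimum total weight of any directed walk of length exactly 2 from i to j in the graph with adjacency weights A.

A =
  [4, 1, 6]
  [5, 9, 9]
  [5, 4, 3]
A^⊗2 =
  [6, 5, 9]
  [9, 6, 11]
  [8, 6, 6]

Each entry (A^⊗2)_ij equals the minimum over all length-2 walks i = v_0 → v_1 → … → v_2 = j of Σ_t A[v_t][v_{t+1}]. For example, for (i, j) = (0, 2) we minimise over 3 possible intermediate vertex sequences; the minimum is 9, attained along the walk 0 → 2 → 2.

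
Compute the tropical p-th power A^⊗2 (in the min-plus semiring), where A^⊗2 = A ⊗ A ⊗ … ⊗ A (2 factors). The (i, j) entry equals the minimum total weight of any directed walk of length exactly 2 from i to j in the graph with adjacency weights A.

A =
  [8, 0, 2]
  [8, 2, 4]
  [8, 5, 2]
A^⊗2 =
  [8, 2, 4]
  [10, 4, 6]
  [10, 7, 4]

Each entry (A^⊗2)_ij equals the minimum over all length-2 walks i = v_0 → v_1 → … → v_2 = j of Σ_t A[v_t][v_{t+1}]. For example, for (i, j) = (0, 2) we minimise over 3 possible intermediate vertex sequences; the minimum is 4, attained along the walk 0 → 1 → 2.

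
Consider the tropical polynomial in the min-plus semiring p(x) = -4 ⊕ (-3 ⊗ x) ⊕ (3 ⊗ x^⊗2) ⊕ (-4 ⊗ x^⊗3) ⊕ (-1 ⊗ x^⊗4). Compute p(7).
p(7) = -4

A tropical monomial a ⊗ x^⊗i evaluates to a + i · x. Evaluating each term at x = 7:
  Term 0 contributes -4 + 0 · 7 = -4
  Term 1 contributes -3 + 1 · 7 = 4
  Term 2 contributes 3 + 2 · 7 = 17
  Term 3 contributes -4 + 3 · 7 = 17
  Term 4 contributes -1 + 4 · 7 = 27
p(7) = ⊕ of these = min[-4, 4, 17, 17, 27] = -4.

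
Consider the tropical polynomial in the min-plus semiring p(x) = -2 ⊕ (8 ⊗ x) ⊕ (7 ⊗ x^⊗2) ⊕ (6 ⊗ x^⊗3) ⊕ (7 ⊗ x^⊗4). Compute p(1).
p(1) = -2

A tropical monomial a ⊗ x^⊗i evaluates to a + i · x. Evaluating each term at x = 1:
  Term 0 contributes -2 + 0 · 1 = -2
  Term 1 contributes 8 + 1 · 1 = 9
  Term 2 contributes 7 + 2 · 1 = 9
  Term 3 contributes 6 + 3 · 1 = 9
  Term 4 contributes 7 + 4 · 1 = 11
p(1) = ⊕ of these = min[-2, 9, 9, 9, 11] = -2.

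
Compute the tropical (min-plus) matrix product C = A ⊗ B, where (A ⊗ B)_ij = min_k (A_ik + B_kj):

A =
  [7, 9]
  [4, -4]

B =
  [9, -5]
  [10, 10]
A ⊗ B =
  [16, 2]
  [6, -1]

Apply the min-plus product entry-by-entry:
  C[0][0] = min over k of (A[0][0] + B[0][0] = 7 + 9 = 16, A[0][1] + B[1][0] = 9 + 10 = 19) = 16 (attained at k = 0)
  C[0][1] = min over k of (A[0][0] + B[0][1] = 7 + -5 = 2, A[0][1] + B[1][1] = 9 + 10 = 19) = 2 (attained at k = 0)
  C[1][0] = min over k of (A[1][0] + B[0][0] = 4 + 9 = 13, A[1][1] + B[1][0] = -4 + 10 = 6) = 6 (attained at k = 1)
  C[1][1] = min over k of (A[1][0] + B[0][1] = 4 + -5 = -1, A[1][1] + B[1][1] = -4 + 10 = 6) = -1 (attained at k = 0)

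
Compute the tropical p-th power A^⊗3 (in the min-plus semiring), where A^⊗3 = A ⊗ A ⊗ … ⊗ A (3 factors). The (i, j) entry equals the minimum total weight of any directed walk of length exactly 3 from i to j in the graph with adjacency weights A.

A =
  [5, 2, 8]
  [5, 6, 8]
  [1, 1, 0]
A^⊗3 =
  [9, 9, 8]
  [9, 9, 8]
  [1, 1, 0]

Each entry (A^⊗3)_ij equals the minimum over all length-3 walks i = v_0 → v_1 → … → v_3 = j of Σ_t A[v_t][v_{t+1}]. For example, for (i, j) = (0, 2) we minimise over 9 possible intermediate vertex sequences; the minimum is 8, attained along the walk 0 → 2 → 2 → 2.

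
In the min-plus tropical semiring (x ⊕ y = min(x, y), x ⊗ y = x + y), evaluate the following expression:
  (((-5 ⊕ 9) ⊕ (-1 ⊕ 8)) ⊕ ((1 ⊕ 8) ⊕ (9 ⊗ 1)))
(((-5 ⊕ 9) ⊕ (-1 ⊕ 8)) ⊕ ((1 ⊕ 8) ⊕ (9 ⊗ 1))) = -5

Expand innermost to outermost. Recall ⊕ takes the minimum of its arguments and ⊗ takes their sum. Working out the expression (((-5 ⊕ 9) ⊕ (-1 ⊕ 8)) ⊕ ((1 ⊕ 8) ⊕ (9 ⊗ 1))) gives -5.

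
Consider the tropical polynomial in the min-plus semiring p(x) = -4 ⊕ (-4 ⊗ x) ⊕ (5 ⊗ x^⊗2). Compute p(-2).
p(-2) = -6

A tropical monomial a ⊗ x^⊗i evaluates to a + i · x. Evaluating each term at x = -2:
  Term 0 contributes -4 + 0 · -2 = -4
  Term 1 contributes -4 + 1 · -2 = -6
  Term 2 contributes 5 + 2 · -2 = 1
p(-2) = ⊕ of these = min[-4, -6, 1] = -6.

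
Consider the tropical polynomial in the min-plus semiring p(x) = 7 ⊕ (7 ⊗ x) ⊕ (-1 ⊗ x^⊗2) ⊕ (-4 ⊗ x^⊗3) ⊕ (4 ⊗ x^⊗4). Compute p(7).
p(7) = 7

A tropical monomial a ⊗ x^⊗i evaluates to a + i · x. Evaluating each term at x = 7:
  Term 0 contributes 7 + 0 · 7 = 7
  Term 1 contributes 7 + 1 · 7 = 14
  Term 2 contributes -1 + 2 · 7 = 13
  Term 3 contributes -4 + 3 · 7 = 17
  Term 4 contributes 4 + 4 · 7 = 32
p(7) = ⊕ of these = min[7, 14, 13, 17, 32] = 7.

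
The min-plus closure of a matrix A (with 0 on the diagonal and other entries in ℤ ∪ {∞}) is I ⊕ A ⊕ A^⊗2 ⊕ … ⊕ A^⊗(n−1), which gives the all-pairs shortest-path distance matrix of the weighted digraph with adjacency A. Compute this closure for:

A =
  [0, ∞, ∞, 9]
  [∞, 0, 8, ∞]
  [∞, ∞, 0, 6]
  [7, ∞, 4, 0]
Closure =
  [0, ∞, 13, 9]
  [21, 0, 8, 14]
  [13, ∞, 0, 6]
  [7, ∞, 4, 0]

This is the Floyd-Warshall all-pairs shortest-path computation. For each intermediate vertex k = 0, 1, …, 3, update dist[i][j] ← min(dist[i][j], dist[i][k] + dist[k][j]). The final matrix gives, for each (i, j), the minimum total weight of any directed path from i to j (possibly empty when i = j).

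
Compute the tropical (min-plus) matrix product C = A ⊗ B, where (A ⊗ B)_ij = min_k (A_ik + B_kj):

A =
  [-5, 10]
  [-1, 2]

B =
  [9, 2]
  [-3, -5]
A ⊗ B =
  [4, -3]
  [-1, -3]

Apply the min-plus product entry-by-entry:
  C[0][0] = min over k of (A[0][0] + B[0][0] = -5 + 9 = 4, A[0][1] + B[1][0] = 10 + -3 = 7) = 4 (attained at k = 0)
  C[0][1] = min over k of (A[0][0] + B[0][1] = -5 + 2 = -3, A[0][1] + B[1][1] = 10 + -5 = 5) = -3 (attained at k = 0)
  C[1][0] = min over k of (A[1][0] + B[0][0] = -1 + 9 = 8, A[1][1] + B[1][0] = 2 + -3 = -1) = -1 (attained at k = 1)
  C[1][1] = min over k of (A[1][0] + B[0][1] = -1 + 2 = 1, A[1][1] + B[1][1] = 2 + -5 = -3) = -3 (attained at k = 1)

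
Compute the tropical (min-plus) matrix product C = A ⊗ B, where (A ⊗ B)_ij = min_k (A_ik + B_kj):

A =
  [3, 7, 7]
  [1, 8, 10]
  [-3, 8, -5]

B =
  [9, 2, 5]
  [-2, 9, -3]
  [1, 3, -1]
A ⊗ B =
  [5, 5, 4]
  [6, 3, 5]
  [-4, -2, -6]

Apply the min-plus product entry-by-entry:
  C[0][0] = min over k of (A[0][0] + B[0][0] = 3 + 9 = 12, A[0][1] + B[1][0] = 7 + -2 = 5, A[0][2] + B[2][0] = 7 + 1 = 8) = 5 (attained at k = 1)
  C[0][1] = min over k of (A[0][0] + B[0][1] = 3 + 2 = 5, A[0][1] + B[1][1] = 7 + 9 = 16, A[0][2] + B[2][1] = 7 + 3 = 10) = 5 (attained at k = 0)
  C[0][2] = min over k of (A[0][0] + B[0][2] = 3 + 5 = 8, A[0][1] + B[1][2] = 7 + -3 = 4, A[0][2] + B[2][2] = 7 + -1 = 6) = 4 (attained at k = 1)
  C[1][0] = min over k of (A[1][0] + B[0][0] = 1 + 9 = 10, A[1][1] + B[1][0] = 8 + -2 = 6, A[1][2] + B[2][0] = 10 + 1 = 11) = 6 (attained at k = 1)
  C[1][1] = min over k of (A[1][0] + B[0][1] = 1 + 2 = 3, A[1][1] + B[1][1] = 8 + 9 = 17, A[1][2] + B[2][1] = 10 + 3 = 13) = 3 (attained at k = 0)
  C[1][2] = min over k of (A[1][0] + B[0][2] = 1 + 5 = 6, A[1][1] + B[1][2] = 8 + -3 = 5, A[1][2] + B[2][2] = 10 + -1 = 9) = 5 (attained at k = 1)
  C[2][0] = min over k of (A[2][0] + B[0][0] = -3 + 9 = 6, A[2][1] + B[1][0] = 8 + -2 = 6, A[2][2] + B[2][0] = -5 + 1 = -4) = -4 (attained at k = 2)
  C[2][1] = min over k of (A[2][0] + B[0][1] = -3 + 2 = -1, A[2][1] + B[1][1] = 8 + 9 = 17, A[2][2] + B[2][1] = -5 + 3 = -2) = -2 (attained at k = 2)
  C[2][2] = min over k of (A[2][0] + B[0][2] = -3 + 5 = 2, A[2][1] + B[1][2] = 8 + -3 = 5, A[2][2] + B[2][2] = -5 + -1 = -6) = -6 (attained at k = 2)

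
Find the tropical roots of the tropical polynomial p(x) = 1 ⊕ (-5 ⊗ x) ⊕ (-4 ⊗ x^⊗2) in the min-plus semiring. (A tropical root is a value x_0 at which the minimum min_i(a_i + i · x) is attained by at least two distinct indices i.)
Roots: {-1, 6}

Each tropical root is a break point of the lower envelope of the lines y = a_i + i · x (there are 3 lines, with slopes 0, 1, ..., 2). Only the lines that attain the minimum somewhere contribute to roots; other lines are dominated. Here the surviving (envelope) indices are i = 2, i = 1, i = 0.
Intersections between consecutive envelope lines give the roots: for adjacent envelope indices i < j the intersection is x = (a_i − a_j) / (j − i). Reading off the sorted break points: {-1, 6}.
Verification: at each break x_0, at least two indices attain the minimum of min_i(a_i + i · x_0).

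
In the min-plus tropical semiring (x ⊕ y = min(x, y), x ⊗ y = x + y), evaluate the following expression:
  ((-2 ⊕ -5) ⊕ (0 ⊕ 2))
((-2 ⊕ -5) ⊕ (0 ⊕ 2)) = -5

Expand innermost to outermost. Recall ⊕ takes the minimum of its arguments and ⊗ takes their sum. Working out the expression ((-2 ⊕ -5) ⊕ (0 ⊕ 2)) gives -5.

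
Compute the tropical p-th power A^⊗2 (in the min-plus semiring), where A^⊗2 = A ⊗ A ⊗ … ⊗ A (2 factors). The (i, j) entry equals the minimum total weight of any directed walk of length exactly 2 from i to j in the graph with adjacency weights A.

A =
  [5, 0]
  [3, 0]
A^⊗2 =
  [3, 0]
  [3, 0]

Each entry (A^⊗2)_ij equals the minimum over all length-2 walks i = v_0 → v_1 → … → v_2 = j of Σ_t A[v_t][v_{t+1}]. For example, for (i, j) = (0, 1) we minimise over 2 possible intermediate vertex sequences; the minimum is 0, attained along the walk 0 → 1 → 1.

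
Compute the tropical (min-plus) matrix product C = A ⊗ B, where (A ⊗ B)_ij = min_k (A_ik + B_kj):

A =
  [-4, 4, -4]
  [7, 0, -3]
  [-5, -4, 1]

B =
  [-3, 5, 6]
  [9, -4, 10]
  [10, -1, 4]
A ⊗ B =
  [-7, -5, 0]
  [4, -4, 1]
  [-8, -8, 1]

Apply the min-plus product entry-by-entry:
  C[0][0] = min over k of (A[0][0] + B[0][0] = -4 + -3 = -7, A[0][1] + B[1][0] = 4 + 9 = 13, A[0][2] + B[2][0] = -4 + 10 = 6) = -7 (attained at k = 0)
  C[0][1] = min over k of (A[0][0] + B[0][1] = -4 + 5 = 1, A[0][1] + B[1][1] = 4 + -4 = 0, A[0][2] + B[2][1] = -4 + -1 = -5) = -5 (attained at k = 2)
  C[0][2] = min over k of (A[0][0] + B[0][2] = -4 + 6 = 2, A[0][1] + B[1][2] = 4 + 10 = 14, A[0][2] + B[2][2] = -4 + 4 = 0) = 0 (attained at k = 2)
  C[1][0] = min over k of (A[1][0] + B[0][0] = 7 + -3 = 4, A[1][1] + B[1][0] = 0 + 9 = 9, A[1][2] + B[2][0] = -3 + 10 = 7) = 4 (attained at k = 0)
  C[1][1] = min over k of (A[1][0] + B[0][1] = 7 + 5 = 12, A[1][1] + B[1][1] = 0 + -4 = -4, A[1][2] + B[2][1] = -3 + -1 = -4) = -4 (attained at k = 1)
  C[1][2] = min over k of (A[1][0] + B[0][2] = 7 + 6 = 13, A[1][1] + B[1][2] = 0 + 10 = 10, A[1][2] + B[2][2] = -3 + 4 = 1) = 1 (attained at k = 2)
  C[2][0] = min over k of (A[2][0] + B[0][0] = -5 + -3 = -8, A[2][1] + B[1][0] = -4 + 9 = 5, A[2][2] + B[2][0] = 1 + 10 = 11) = -8 (attained at k = 0)
  C[2][1] = min over k of (A[2][0] + B[0][1] = -5 + 5 = 0, A[2][1] + B[1][1] = -4 + -4 = -8, A[2][2] + B[2][1] = 1 + -1 = 0) = -8 (attained at k = 1)
  C[2][2] = min over k of (A[2][0] + B[0][2] = -5 + 6 = 1, A[2][1] + B[1][2] = -4 + 10 = 6, A[2][2] + B[2][2] = 1 + 4 = 5) = 1 (attained at k = 0)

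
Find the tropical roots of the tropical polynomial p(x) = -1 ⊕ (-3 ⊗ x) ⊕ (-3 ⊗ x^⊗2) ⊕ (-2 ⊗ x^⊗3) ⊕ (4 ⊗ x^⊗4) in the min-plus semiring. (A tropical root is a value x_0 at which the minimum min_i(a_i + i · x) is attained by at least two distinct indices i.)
Roots: {-6, -1, 0, 2}

Each tropical root is a break point of the lower envelope of the lines y = a_i + i · x (there are 5 lines, with slopes 0, 1, ..., 4). Only the lines that attain the minimum somewhere contribute to roots; other lines are dominated. Here the surviving (envelope) indices are i = 4, i = 3, i = 2, i = 1, i = 0.
Intersections between consecutive envelope lines give the roots: for adjacent envelope indices i < j the intersection is x = (a_i − a_j) / (j − i). Reading off the sorted break points: {-6, -1, 0, 2}.
Verification: at each break x_0, at least two indices attain the minimum of min_i(a_i + i · x_0).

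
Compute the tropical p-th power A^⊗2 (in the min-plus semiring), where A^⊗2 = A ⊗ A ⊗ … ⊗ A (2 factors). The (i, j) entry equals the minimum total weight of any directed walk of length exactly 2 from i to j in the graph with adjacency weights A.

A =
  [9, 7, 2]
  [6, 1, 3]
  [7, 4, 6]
A^⊗2 =
  [9, 6, 8]
  [7, 2, 4]
  [10, 5, 7]

Each entry (A^⊗2)_ij equals the minimum over all length-2 walks i = v_0 → v_1 → … → v_2 = j of Σ_t A[v_t][v_{t+1}]. For example, for (i, j) = (0, 2) we minimise over 3 possible intermediate vertex sequences; the minimum is 8, attained along the walk 0 → 2 → 2.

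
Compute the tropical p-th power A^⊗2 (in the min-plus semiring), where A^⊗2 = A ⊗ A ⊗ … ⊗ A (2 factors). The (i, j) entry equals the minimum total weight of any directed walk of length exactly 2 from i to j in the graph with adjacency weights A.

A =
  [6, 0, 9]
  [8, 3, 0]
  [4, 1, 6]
A^⊗2 =
  [8, 3, 0]
  [4, 1, 3]
  [9, 4, 1]

Each entry (A^⊗2)_ij equals the minimum over all length-2 walks i = v_0 → v_1 → … → v_2 = j of Σ_t A[v_t][v_{t+1}]. For example, for (i, j) = (0, 2) we minimise over 3 possible intermediate vertex sequences; the minimum is 0, attained along the walk 0 → 1 → 2.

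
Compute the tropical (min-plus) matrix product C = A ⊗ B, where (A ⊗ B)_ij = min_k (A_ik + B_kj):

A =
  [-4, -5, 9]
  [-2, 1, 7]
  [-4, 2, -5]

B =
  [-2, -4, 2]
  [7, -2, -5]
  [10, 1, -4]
A ⊗ B =
  [-6, -8, -10]
  [-4, -6, -4]
  [-6, -8, -9]

Apply the min-plus product entry-by-entry:
  C[0][0] = min over k of (A[0][0] + B[0][0] = -4 + -2 = -6, A[0][1] + B[1][0] = -5 + 7 = 2, A[0][2] + B[2][0] = 9 + 10 = 19) = -6 (attained at k = 0)
  C[0][1] = min over k of (A[0][0] + B[0][1] = -4 + -4 = -8, A[0][1] + B[1][1] = -5 + -2 = -7, A[0][2] + B[2][1] = 9 + 1 = 10) = -8 (attained at k = 0)
  C[0][2] = min over k of (A[0][0] + B[0][2] = -4 + 2 = -2, A[0][1] + B[1][2] = -5 + -5 = -10, A[0][2] + B[2][2] = 9 + -4 = 5) = -10 (attained at k = 1)
  C[1][0] = min over k of (A[1][0] + B[0][0] = -2 + -2 = -4, A[1][1] + B[1][0] = 1 + 7 = 8, A[1][2] + B[2][0] = 7 + 10 = 17) = -4 (attained at k = 0)
  C[1][1] = min over k of (A[1][0] + B[0][1] = -2 + -4 = -6, A[1][1] + B[1][1] = 1 + -2 = -1, A[1][2] + B[2][1] = 7 + 1 = 8) = -6 (attained at k = 0)
  C[1][2] = min over k of (A[1][0] + B[0][2] = -2 + 2 = 0, A[1][1] + B[1][2] = 1 + -5 = -4, A[1][2] + B[2][2] = 7 + -4 = 3) = -4 (attained at k = 1)
  C[2][0] = min over k of (A[2][0] + B[0][0] = -4 + -2 = -6, A[2][1] + B[1][0] = 2 + 7 = 9, A[2][2] + B[2][0] = -5 + 10 = 5) = -6 (attained at k = 0)
  C[2][1] = min over k of (A[2][0] + B[0][1] = -4 + -4 = -8, A[2][1] + B[1][1] = 2 + -2 = 0, A[2][2] + B[2][1] = -5 + 1 = -4) = -8 (attained at k = 0)
  C[2][2] = min over k of (A[2][0] + B[0][2] = -4 + 2 = -2, A[2][1] + B[1][2] = 2 + -5 = -3, A[2][2] + B[2][2] = -5 + -4 = -9) = -9 (attained at k = 2)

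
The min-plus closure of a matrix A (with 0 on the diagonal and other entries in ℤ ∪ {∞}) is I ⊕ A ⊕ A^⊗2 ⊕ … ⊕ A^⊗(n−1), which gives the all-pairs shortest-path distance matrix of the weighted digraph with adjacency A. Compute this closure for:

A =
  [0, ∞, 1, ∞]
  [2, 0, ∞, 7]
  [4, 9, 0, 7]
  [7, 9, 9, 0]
Closure =
  [0, 10, 1, 8]
  [2, 0, 3, 7]
  [4, 9, 0, 7]
  [7, 9, 8, 0]

This is the Floyd-Warshall all-pairs shortest-path computation. For each intermediate vertex k = 0, 1, …, 3, update dist[i][j] ← min(dist[i][j], dist[i][k] + dist[k][j]). The final matrix gives, for each (i, j), the minimum total weight of any directed path from i to j (possibly empty when i = j).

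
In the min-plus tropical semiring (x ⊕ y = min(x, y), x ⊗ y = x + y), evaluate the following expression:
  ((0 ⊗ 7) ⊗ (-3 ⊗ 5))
((0 ⊗ 7) ⊗ (-3 ⊗ 5)) = 9

Expand innermost to outermost. Recall ⊕ takes the minimum of its arguments and ⊗ takes their sum. Working out the expression ((0 ⊗ 7) ⊗ (-3 ⊗ 5)) gives 9.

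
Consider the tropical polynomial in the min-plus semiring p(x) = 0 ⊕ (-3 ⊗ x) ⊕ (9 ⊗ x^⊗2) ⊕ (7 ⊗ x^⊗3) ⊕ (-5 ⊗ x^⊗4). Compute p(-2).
p(-2) = -13

A tropical monomial a ⊗ x^⊗i evaluates to a + i · x. Evaluating each term at x = -2:
  Term 0 contributes 0 + 0 · -2 = 0
  Term 1 contributes -3 + 1 · -2 = -5
  Term 2 contributes 9 + 2 · -2 = 5
  Term 3 contributes 7 + 3 · -2 = 1
  Term 4 contributes -5 + 4 · -2 = -13
p(-2) = ⊕ of these = min[0, -5, 5, 1, -13] = -13.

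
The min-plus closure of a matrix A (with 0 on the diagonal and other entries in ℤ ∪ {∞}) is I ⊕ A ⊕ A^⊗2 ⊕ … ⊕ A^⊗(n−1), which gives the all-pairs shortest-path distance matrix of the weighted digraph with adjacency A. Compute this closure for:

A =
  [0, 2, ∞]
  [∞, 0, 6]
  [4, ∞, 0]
Closure =
  [0, 2, 8]
  [10, 0, 6]
  [4, 6, 0]

This is the Floyd-Warshall all-pairs shortest-path computation. For each intermediate vertex k = 0, 1, …, 2, update dist[i][j] ← min(dist[i][j], dist[i][k] + dist[k][j]). The final matrix gives, for each (i, j), the minimum total weight of any directed path from i to j (possibly empty when i = j).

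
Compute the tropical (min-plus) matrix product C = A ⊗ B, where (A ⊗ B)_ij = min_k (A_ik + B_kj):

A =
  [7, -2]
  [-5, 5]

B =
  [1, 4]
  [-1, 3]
A ⊗ B =
  [-3, 1]
  [-4, -1]

Apply the min-plus product entry-by-entry:
  C[0][0] = min over k of (A[0][0] + B[0][0] = 7 + 1 = 8, A[0][1] + B[1][0] = -2 + -1 = -3) = -3 (attained at k = 1)
  C[0][1] = min over k of (A[0][0] + B[0][1] = 7 + 4 = 11, A[0][1] + B[1][1] = -2 + 3 = 1) = 1 (attained at k = 1)
  C[1][0] = min over k of (A[1][0] + B[0][0] = -5 + 1 = -4, A[1][1] + B[1][0] = 5 + -1 = 4) = -4 (attained at k = 0)
  C[1][1] = min over k of (A[1][0] + B[0][1] = -5 + 4 = -1, A[1][1] + B[1][1] = 5 + 3 = 8) = -1 (attained at k = 0)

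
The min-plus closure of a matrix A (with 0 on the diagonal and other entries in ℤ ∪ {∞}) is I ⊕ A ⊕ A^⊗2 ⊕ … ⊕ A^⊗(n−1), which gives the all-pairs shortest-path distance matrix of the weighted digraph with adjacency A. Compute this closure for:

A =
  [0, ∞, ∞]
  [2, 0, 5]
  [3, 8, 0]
Closure =
  [0, ∞, ∞]
  [2, 0, 5]
  [3, 8, 0]

This is the Floyd-Warshall all-pairs shortest-path computation. For each intermediate vertex k = 0, 1, …, 2, update dist[i][j] ← min(dist[i][j], dist[i][k] + dist[k][j]). The final matrix gives, for each (i, j), the minimum total weight of any directed path from i to j (possibly empty when i = j).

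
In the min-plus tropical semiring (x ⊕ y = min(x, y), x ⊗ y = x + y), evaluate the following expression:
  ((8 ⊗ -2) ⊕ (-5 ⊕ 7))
((8 ⊗ -2) ⊕ (-5 ⊕ 7)) = -5

Expand innermost to outermost. Recall ⊕ takes the minimum of its arguments and ⊗ takes their sum. Working out the expression ((8 ⊗ -2) ⊕ (-5 ⊕ 7)) gives -5.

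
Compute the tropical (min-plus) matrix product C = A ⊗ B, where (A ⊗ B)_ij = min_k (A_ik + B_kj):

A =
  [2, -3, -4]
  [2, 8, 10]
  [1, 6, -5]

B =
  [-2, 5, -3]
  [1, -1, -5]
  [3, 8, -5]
A ⊗ B =
  [-2, -4, -9]
  [0, 7, -1]
  [-2, 3, -10]

Apply the min-plus product entry-by-entry:
  C[0][0] = min over k of (A[0][0] + B[0][0] = 2 + -2 = 0, A[0][1] + B[1][0] = -3 + 1 = -2, A[0][2] + B[2][0] = -4 + 3 = -1) = -2 (attained at k = 1)
  C[0][1] = min over k of (A[0][0] + B[0][1] = 2 + 5 = 7, A[0][1] + B[1][1] = -3 + -1 = -4, A[0][2] + B[2][1] = -4 + 8 = 4) = -4 (attained at k = 1)
  C[0][2] = min over k of (A[0][0] + B[0][2] = 2 + -3 = -1, A[0][1] + B[1][2] = -3 + -5 = -8, A[0][2] + B[2][2] = -4 + -5 = -9) = -9 (attained at k = 2)
  C[1][0] = min over k of (A[1][0] + B[0][0] = 2 + -2 = 0, A[1][1] + B[1][0] = 8 + 1 = 9, A[1][2] + B[2][0] = 10 + 3 = 13) = 0 (attained at k = 0)
  C[1][1] = min over k of (A[1][0] + B[0][1] = 2 + 5 = 7, A[1][1] + B[1][1] = 8 + -1 = 7, A[1][2] + B[2][1] = 10 + 8 = 18) = 7 (attained at k = 0)
  C[1][2] = min over k of (A[1][0] + B[0][2] = 2 + -3 = -1, A[1][1] + B[1][2] = 8 + -5 = 3, A[1][2] + B[2][2] = 10 + -5 = 5) = -1 (attained at k = 0)
  C[2][0] = min over k of (A[2][0] + B[0][0] = 1 + -2 = -1, A[2][1] + B[1][0] = 6 + 1 = 7, A[2][2] + B[2][0] = -5 + 3 = -2) = -2 (attained at k = 2)
  C[2][1] = min over k of (A[2][0] + B[0][1] = 1 + 5 = 6, A[2][1] + B[1][1] = 6 + -1 = 5, A[2][2] + B[2][1] = -5 + 8 = 3) = 3 (attained at k = 2)
  C[2][2] = min over k of (A[2][0] + B[0][2] = 1 + -3 = -2, A[2][1] + B[1][2] = 6 + -5 = 1, A[2][2] + B[2][2] = -5 + -5 = -10) = -10 (attained at k = 2)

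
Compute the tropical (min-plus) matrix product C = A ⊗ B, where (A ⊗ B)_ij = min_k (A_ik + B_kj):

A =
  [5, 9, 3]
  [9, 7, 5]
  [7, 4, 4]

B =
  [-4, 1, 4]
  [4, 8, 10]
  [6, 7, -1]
A ⊗ B =
  [1, 6, 2]
  [5, 10, 4]
  [3, 8, 3]

Apply the min-plus product entry-by-entry:
  C[0][0] = min over k of (A[0][0] + B[0][0] = 5 + -4 = 1, A[0][1] + B[1][0] = 9 + 4 = 13, A[0][2] + B[2][0] = 3 + 6 = 9) = 1 (attained at k = 0)
  C[0][1] = min over k of (A[0][0] + B[0][1] = 5 + 1 = 6, A[0][1] + B[1][1] = 9 + 8 = 17, A[0][2] + B[2][1] = 3 + 7 = 10) = 6 (attained at k = 0)
  C[0][2] = min over k of (A[0][0] + B[0][2] = 5 + 4 = 9, A[0][1] + B[1][2] = 9 + 10 = 19, A[0][2] + B[2][2] = 3 + -1 = 2) = 2 (attained at k = 2)
  C[1][0] = min over k of (A[1][0] + B[0][0] = 9 + -4 = 5, A[1][1] + B[1][0] = 7 + 4 = 11, A[1][2] + B[2][0] = 5 + 6 = 11) = 5 (attained at k = 0)
  C[1][1] = min over k of (A[1][0] + B[0][1] = 9 + 1 = 10, A[1][1] + B[1][1] = 7 + 8 = 15, A[1][2] + B[2][1] = 5 + 7 = 12) = 10 (attained at k = 0)
  C[1][2] = min over k of (A[1][0] + B[0][2] = 9 + 4 = 13, A[1][1] + B[1][2] = 7 + 10 = 17, A[1][2] + B[2][2] = 5 + -1 = 4) = 4 (attained at k = 2)
  C[2][0] = min over k of (A[2][0] + B[0][0] = 7 + -4 = 3, A[2][1] + B[1][0] = 4 + 4 = 8, A[2][2] + B[2][0] = 4 + 6 = 10) = 3 (attained at k = 0)
  C[2][1] = min over k of (A[2][0] + B[0][1] = 7 + 1 = 8, A[2][1] + B[1][1] = 4 + 8 = 12, A[2][2] + B[2][1] = 4 + 7 = 11) = 8 (attained at k = 0)
  C[2][2] = min over k of (A[2][0] + B[0][2] = 7 + 4 = 11, A[2][1] + B[1][2] = 4 + 10 = 14, A[2][2] + B[2][2] = 4 + -1 = 3) = 3 (attained at k = 2)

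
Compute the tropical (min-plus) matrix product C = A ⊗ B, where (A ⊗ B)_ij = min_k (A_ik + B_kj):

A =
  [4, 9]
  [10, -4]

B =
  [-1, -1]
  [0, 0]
A ⊗ B =
  [3, 3]
  [-4, -4]

Apply the min-plus product entry-by-entry:
  C[0][0] = min over k of (A[0][0] + B[0][0] = 4 + -1 = 3, A[0][1] + B[1][0] = 9 + 0 = 9) = 3 (attained at k = 0)
  C[0][1] = min over k of (A[0][0] + B[0][1] = 4 + -1 = 3, A[0][1] + B[1][1] = 9 + 0 = 9) = 3 (attained at k = 0)
  C[1][0] = min over k of (A[1][0] + B[0][0] = 10 + -1 = 9, A[1][1] + B[1][0] = -4 + 0 = -4) = -4 (attained at k = 1)
  C[1][1] = min over k of (A[1][0] + B[0][1] = 10 + -1 = 9, A[1][1] + B[1][1] = -4 + 0 = -4) = -4 (attained at k = 1)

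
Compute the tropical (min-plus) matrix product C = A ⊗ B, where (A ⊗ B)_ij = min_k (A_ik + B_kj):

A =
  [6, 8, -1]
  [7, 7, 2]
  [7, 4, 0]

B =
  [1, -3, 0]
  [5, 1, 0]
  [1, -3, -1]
A ⊗ B =
  [0, -4, -2]
  [3, -1, 1]
  [1, -3, -1]

Apply the min-plus product entry-by-entry:
  C[0][0] = min over k of (A[0][0] + B[0][0] = 6 + 1 = 7, A[0][1] + B[1][0] = 8 + 5 = 13, A[0][2] + B[2][0] = -1 + 1 = 0) = 0 (attained at k = 2)
  C[0][1] = min over k of (A[0][0] + B[0][1] = 6 + -3 = 3, A[0][1] + B[1][1] = 8 + 1 = 9, A[0][2] + B[2][1] = -1 + -3 = -4) = -4 (attained at k = 2)
  C[0][2] = min over k of (A[0][0] + B[0][2] = 6 + 0 = 6, A[0][1] + B[1][2] = 8 + 0 = 8, A[0][2] + B[2][2] = -1 + -1 = -2) = -2 (attained at k = 2)
  C[1][0] = min over k of (A[1][0] + B[0][0] = 7 + 1 = 8, A[1][1] + B[1][0] = 7 + 5 = 12, A[1][2] + B[2][0] = 2 + 1 = 3) = 3 (attained at k = 2)
  C[1][1] = min over k of (A[1][0] + B[0][1] = 7 + -3 = 4, A[1][1] + B[1][1] = 7 + 1 = 8, A[1][2] + B[2][1] = 2 + -3 = -1) = -1 (attained at k = 2)
  C[1][2] = min over k of (A[1][0] + B[0][2] = 7 + 0 = 7, A[1][1] + B[1][2] = 7 + 0 = 7, A[1][2] + B[2][2] = 2 + -1 = 1) = 1 (attained at k = 2)
  C[2][0] = min over k of (A[2][0] + B[0][0] = 7 + 1 = 8, A[2][1] + B[1][0] = 4 + 5 = 9, A[2][2] + B[2][0] = 0 + 1 = 1) = 1 (attained at k = 2)
  C[2][1] = min over k of (A[2][0] + B[0][1] = 7 + -3 = 4, A[2][1] + B[1][1] = 4 + 1 = 5, A[2][2] + B[2][1] = 0 + -3 = -3) = -3 (attained at k = 2)
  C[2][2] = min over k of (A[2][0] + B[0][2] = 7 + 0 = 7, A[2][1] + B[1][2] = 4 + 0 = 4, A[2][2] + B[2][2] = 0 + -1 = -1) = -1 (attained at k = 2)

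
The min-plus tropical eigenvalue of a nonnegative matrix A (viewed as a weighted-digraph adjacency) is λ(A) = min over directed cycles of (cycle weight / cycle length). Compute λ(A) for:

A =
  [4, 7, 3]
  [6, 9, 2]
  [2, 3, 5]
λ(A) = 5/2

Enumerate directed cycles and compute their means (weight / length). Sample:
  cycle 0 → 0: weight = 4, length = 1, mean = 4/1 ≈ 4.000
  cycle 1 → 1: weight = 9, length = 1, mean = 9/1 ≈ 9.000
  cycle 2 → 2: weight = 5, length = 1, mean = 5/1 ≈ 5.000
  cycle 0 → 1 → 0: weight = 13, length = 2, mean = 13/2 ≈ 6.500
  cycle 0 → 2 → 0: weight = 5, length = 2, mean = 5/2 ≈ 2.500
  cycle 1 → 0 → 1: weight = 13, length = 2, mean = 13/2 ≈ 6.500
Minimum mean = 2.500, attained e.g. along the cycle 0 → 2 → 0 with weight 5 and length 2. So λ(A) = 5/2 = 5/2.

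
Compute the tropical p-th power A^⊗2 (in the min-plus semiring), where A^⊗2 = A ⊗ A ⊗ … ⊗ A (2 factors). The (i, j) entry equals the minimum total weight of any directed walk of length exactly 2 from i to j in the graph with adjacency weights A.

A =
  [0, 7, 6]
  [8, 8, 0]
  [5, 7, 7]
A^⊗2 =
  [0, 7, 6]
  [5, 7, 7]
  [5, 12, 7]

Each entry (A^⊗2)_ij equals the minimum over all length-2 walks i = v_0 → v_1 → … → v_2 = j of Σ_t A[v_t][v_{t+1}]. For example, for (i, j) = (0, 2) we minimise over 3 possible intermediate vertex sequences; the minimum is 6, attained along the walk 0 → 0 → 2.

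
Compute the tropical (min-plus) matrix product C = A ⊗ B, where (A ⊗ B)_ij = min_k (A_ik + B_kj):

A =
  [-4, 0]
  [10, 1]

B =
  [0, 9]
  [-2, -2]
A ⊗ B =
  [-4, -2]
  [-1, -1]

Apply the min-plus product entry-by-entry:
  C[0][0] = min over k of (A[0][0] + B[0][0] = -4 + 0 = -4, A[0][1] + B[1][0] = 0 + -2 = -2) = -4 (attained at k = 0)
  C[0][1] = min over k of (A[0][0] + B[0][1] = -4 + 9 = 5, A[0][1] + B[1][1] = 0 + -2 = -2) = -2 (attained at k = 1)
  C[1][0] = min over k of (A[1][0] + B[0][0] = 10 + 0 = 10, A[1][1] + B[1][0] = 1 + -2 = -1) = -1 (attained at k = 1)
  C[1][1] = min over k of (A[1][0] + B[0][1] = 10 + 9 = 19, A[1][1] + B[1][1] = 1 + -2 = -1) = -1 (attained at k = 1)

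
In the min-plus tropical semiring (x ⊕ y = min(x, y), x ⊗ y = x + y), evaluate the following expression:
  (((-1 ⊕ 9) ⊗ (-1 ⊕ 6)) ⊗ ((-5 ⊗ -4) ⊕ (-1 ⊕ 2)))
(((-1 ⊕ 9) ⊗ (-1 ⊕ 6)) ⊗ ((-5 ⊗ -4) ⊕ (-1 ⊕ 2))) = -11

Expand innermost to outermost. Recall ⊕ takes the minimum of its arguments and ⊗ takes their sum. Working out the expression (((-1 ⊕ 9) ⊗ (-1 ⊕ 6)) ⊗ ((-5 ⊗ -4) ⊕ (-1 ⊕ 2))) gives -11.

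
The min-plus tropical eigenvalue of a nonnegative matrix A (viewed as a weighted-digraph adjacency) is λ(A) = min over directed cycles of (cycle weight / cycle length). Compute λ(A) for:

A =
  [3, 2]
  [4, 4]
λ(A) = 3

Enumerate directed cycles and compute their means (weight / length). Sample:
  cycle 0 → 0: weight = 3, length = 1, mean = 3/1 ≈ 3.000
  cycle 1 → 1: weight = 4, length = 1, mean = 4/1 ≈ 4.000
  cycle 0 → 1 → 0: weight = 6, length = 2, mean = 6/2 ≈ 3.000
  cycle 1 → 0 → 1: weight = 6, length = 2, mean = 6/2 ≈ 3.000
Minimum mean = 3.000, attained e.g. along the cycle 0 → 0 with weight 3 and length 1. So λ(A) = 3/1 = 3.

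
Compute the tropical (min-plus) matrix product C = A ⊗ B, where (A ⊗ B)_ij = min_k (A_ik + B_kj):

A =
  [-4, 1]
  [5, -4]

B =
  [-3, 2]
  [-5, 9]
A ⊗ B =
  [-7, -2]
  [-9, 5]

Apply the min-plus product entry-by-entry:
  C[0][0] = min over k of (A[0][0] + B[0][0] = -4 + -3 = -7, A[0][1] + B[1][0] = 1 + -5 = -4) = -7 (attained at k = 0)
  C[0][1] = min over k of (A[0][0] + B[0][1] = -4 + 2 = -2, A[0][1] + B[1][1] = 1 + 9 = 10) = -2 (attained at k = 0)
  C[1][0] = min over k of (A[1][0] + B[0][0] = 5 + -3 = 2, A[1][1] + B[1][0] = -4 + -5 = -9) = -9 (attained at k = 1)
  C[1][1] = min over k of (A[1][0] + B[0][1] = 5 + 2 = 7, A[1][1] + B[1][1] = -4 + 9 = 5) = 5 (attained at k = 1)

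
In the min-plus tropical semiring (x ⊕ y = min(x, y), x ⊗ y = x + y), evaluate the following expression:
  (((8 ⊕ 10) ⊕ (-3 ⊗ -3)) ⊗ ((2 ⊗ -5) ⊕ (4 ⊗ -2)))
(((8 ⊕ 10) ⊕ (-3 ⊗ -3)) ⊗ ((2 ⊗ -5) ⊕ (4 ⊗ -2))) = -9

Expand innermost to outermost. Recall ⊕ takes the minimum of its arguments and ⊗ takes their sum. Working out the expression (((8 ⊕ 10) ⊕ (-3 ⊗ -3)) ⊗ ((2 ⊗ -5) ⊕ (4 ⊗ -2))) gives -9.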